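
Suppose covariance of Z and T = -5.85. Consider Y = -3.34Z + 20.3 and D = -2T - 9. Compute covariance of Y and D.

covariance of Y and D = a·c·covariance of Z and T = (-3.34)·(-2)·(-5.85) = -39.078. Additive constants drop out.

covariance of Y and D = -39.078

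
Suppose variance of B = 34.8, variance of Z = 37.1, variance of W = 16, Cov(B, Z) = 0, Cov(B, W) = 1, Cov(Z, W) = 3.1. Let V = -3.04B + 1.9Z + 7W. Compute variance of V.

variance of V = a²·variance of B + b²·variance of Z + c²·variance of W + 2ab·Cov(B, Z) + 2ac·Cov(B, W) + 2bc·Cov(Z, W), with a = -3.04, b = 1.9, c = 7.
= 321.60768 + 133.931 + 784 + 0 + (-42.56) + 82.46
= 1279.43868.

variance of V = 1279.43868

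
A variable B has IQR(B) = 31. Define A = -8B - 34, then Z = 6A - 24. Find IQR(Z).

IQR(Z) = 1488

IQR(A) = |-8|·31 = 248.
IQR(Z) = |6|·248 = 1488.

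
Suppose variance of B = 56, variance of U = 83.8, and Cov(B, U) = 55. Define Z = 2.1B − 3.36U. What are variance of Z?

variance of Z = a²·variance of B + b²·variance of U + 2ab·Cov(B, U) with a = 2.1, b = -3.36.
= 2.1²·56 + (-3.36)²·83.8 + 2·2.1·(-3.36)·55
= 246.96 + 946.06848 + (-776.16) = 416.86848.

variance of Z = 416.86848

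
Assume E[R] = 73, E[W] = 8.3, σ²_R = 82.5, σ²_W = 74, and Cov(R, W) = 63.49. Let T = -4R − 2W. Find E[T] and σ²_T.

E[T] = (-4)·E[R] + (-2)·E[W] = (-4)·73 + (-2)·8.3 = -308.6.
σ²_T = a²·σ²_R + b²·σ²_W + 2ab·Cov(R, W) with a = -4, b = -2.
= (-4)²·82.5 + (-2)²·74 + 2·(-4)·(-2)·63.49
= 1320 + 296 + 1015.84 = 2631.84.

E[T] = -308.6, σ²_T = 2631.84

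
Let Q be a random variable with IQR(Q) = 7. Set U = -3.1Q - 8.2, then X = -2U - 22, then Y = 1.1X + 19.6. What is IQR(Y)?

IQR(U) = |-3.1|·7 = 21.7.
IQR(X) = |-2|·21.7 = 43.4.
IQR(Y) = |1.1|·43.4 = 47.74.

IQR(Y) = 47.74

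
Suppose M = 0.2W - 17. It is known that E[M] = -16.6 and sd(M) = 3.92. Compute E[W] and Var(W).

E[W] = 2, Var(W) = 384.16

From M = 0.2W - 17: E[M] = a·E[W] + b, so E[W] = (E[M] − b)/a = (-16.6 − (-17))/0.2 = 2.
Var(M) = 3.92² = 15.3664.
Var(M) = a²·Var(W), so Var(W) = 15.3664/0.2² = 384.16.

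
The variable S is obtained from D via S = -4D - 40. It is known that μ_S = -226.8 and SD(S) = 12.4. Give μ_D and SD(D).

From S = -4D - 40: μ_S = a·μ_D + b, so μ_D = (μ_S − b)/a = (-226.8 − (-40))/(-4) = 46.7.
SD(S) = |a|·SD(D), so SD(D) = 12.4/|-4| = 3.1.

μ_D = 46.7, SD(D) = 3.1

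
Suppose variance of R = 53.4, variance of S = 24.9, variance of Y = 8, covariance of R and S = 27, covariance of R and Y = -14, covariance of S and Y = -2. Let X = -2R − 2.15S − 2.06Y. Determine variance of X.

variance of X = a²·variance of R + b²·variance of S + c²·variance of Y + 2ab·covariance of R and S + 2ac·covariance of R and Y + 2bc·covariance of S and Y, with a = -2, b = -2.15, c = -2.06.
= 213.6 + 115.10025 + 33.9488 + 232.2 + (-115.36) + (-17.716)
= 461.77305.

variance of X = 461.77305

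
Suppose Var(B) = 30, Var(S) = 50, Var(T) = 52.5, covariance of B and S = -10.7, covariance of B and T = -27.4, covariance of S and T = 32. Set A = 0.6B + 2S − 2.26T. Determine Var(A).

Var(A) = a²·Var(B) + b²·Var(S) + c²·Var(T) + 2ab·covariance of B and S + 2ac·covariance of B and T + 2bc·covariance of S and T, with a = 0.6, b = 2, c = -2.26.
= 10.8 + 200 + 268.149 + (-25.68) + 74.3088 + (-289.28)
= 238.2978.

Var(A) = 238.2978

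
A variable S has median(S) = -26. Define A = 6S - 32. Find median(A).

median(A) = -188

A linear map preserves order up to sign, so median(A) = a·median(S) + b = 6·(-26) + (-32) = -188.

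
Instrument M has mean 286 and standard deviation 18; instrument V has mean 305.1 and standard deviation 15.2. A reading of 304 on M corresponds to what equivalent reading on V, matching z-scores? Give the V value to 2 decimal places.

V = 320.30

z = (304 − 286)/18 = 1.
V = 305.1 + z·15.2 = 305.1 + (304 − 286)·15.2/18 = 320.30.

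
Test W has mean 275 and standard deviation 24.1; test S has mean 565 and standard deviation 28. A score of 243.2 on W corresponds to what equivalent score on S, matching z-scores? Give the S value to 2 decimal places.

S = 528.05

z = (243.2 − 275)/24.1 ≈ -1.3195.
S = 565 + z·28 = 565 + (243.2 − 275)·28/24.1 ≈ 528.05.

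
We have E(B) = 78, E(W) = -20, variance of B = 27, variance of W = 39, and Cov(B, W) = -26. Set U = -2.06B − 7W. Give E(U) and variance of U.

E(U) = (-2.06)·E(B) + (-7)·E(W) = (-2.06)·78 + (-7)·(-20) = -20.68.
variance of U = a²·variance of B + b²·variance of W + 2ab·Cov(B, W) with a = -2.06, b = -7.
= (-2.06)²·27 + (-7)²·39 + 2·(-2.06)·(-7)·(-26)
= 114.5772 + 1911 + (-749.84) = 1275.7372.

E(U) = -20.68, variance of U = 1275.7372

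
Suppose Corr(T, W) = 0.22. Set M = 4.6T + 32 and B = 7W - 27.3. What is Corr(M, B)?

Corr(M, B) = 0.22

Linear rescalings preserve correlation up to sign; here the slopes 4.6 and 7 have the same sign, so Corr(M, B) = Corr(T, W) = 0.22.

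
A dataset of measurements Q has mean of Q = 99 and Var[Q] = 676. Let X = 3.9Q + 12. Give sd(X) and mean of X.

sd(X) = 101.4, mean of X = 398.1

X = 3.9Q + 12 is linear with a = 3.9, b = 12.
sd(Q) = √676 = 26.
sd(X) = |a|·sd(Q) = |3.9|·26 = 101.4.
mean of X = a·mean of Q + b = 3.9·99 + 12 = 398.1.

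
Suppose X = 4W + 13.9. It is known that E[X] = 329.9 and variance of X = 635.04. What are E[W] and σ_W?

From X = 4W + 13.9: E[X] = a·E[W] + b, so E[W] = (E[X] − b)/a = (329.9 − 13.9)/4 = 79.
σ_X = √635.04 = 25.2.
σ_X = |a|·σ_W, so σ_W = 25.2/|4| = 6.3.

E[W] = 79, σ_W = 6.3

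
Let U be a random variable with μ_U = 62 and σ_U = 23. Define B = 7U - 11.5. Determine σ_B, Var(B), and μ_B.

B = 7U - 11.5 is linear with a = 7, b = -11.5.
σ_B = |a|·σ_U = |7|·23 = 161.
Var(U) = 23² = 529.
Var(B) = a²·Var(U) = 7²·529 = 25921 (the additive constant -11.5 does not affect variance).
μ_B = a·μ_U + b = 7·62 + (-11.5) = 422.5.

σ_B = 161, Var(B) = 25921, μ_B = 422.5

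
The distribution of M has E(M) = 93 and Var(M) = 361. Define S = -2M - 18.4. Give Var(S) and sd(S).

Var(S) = 1444, sd(S) = 38

S = -2M - 18.4 is linear with a = -2, b = -18.4.
Var(S) = a²·Var(M) = (-2)²·361 = 1444 (the additive constant -18.4 does not affect variance).
sd(M) = √361 = 19.
sd(S) = |a|·sd(M) = |-2|·19 = 38.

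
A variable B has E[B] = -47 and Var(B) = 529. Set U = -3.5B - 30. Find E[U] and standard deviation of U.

E[U] = 134.5, standard deviation of U = 80.5

U = -3.5B - 30 is linear with a = -3.5, b = -30.
E[U] = a·E[B] + b = (-3.5)·(-47) + (-30) = 134.5.
standard deviation of B = √529 = 23.
standard deviation of U = |a|·standard deviation of B = |-3.5|·23 = 80.5.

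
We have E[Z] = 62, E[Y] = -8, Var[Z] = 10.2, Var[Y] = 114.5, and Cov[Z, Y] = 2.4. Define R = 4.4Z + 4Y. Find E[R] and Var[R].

E[R] = 4.4·E[Z] + 4·E[Y] = 4.4·62 + 4·(-8) = 240.8.
Var[R] = a²·Var[Z] + b²·Var[Y] + 2ab·Cov[Z, Y] with a = 4.4, b = 4.
= 4.4²·10.2 + 4²·114.5 + 2·4.4·4·2.4
= 197.472 + 1832 + 84.48 = 2113.952.

E[R] = 240.8, Var[R] = 2113.952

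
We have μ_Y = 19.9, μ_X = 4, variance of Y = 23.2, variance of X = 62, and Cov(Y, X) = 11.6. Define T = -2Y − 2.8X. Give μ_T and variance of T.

μ_T = (-2)·μ_Y + (-2.8)·μ_X = (-2)·19.9 + (-2.8)·4 = -51.
variance of T = a²·variance of Y + b²·variance of X + 2ab·Cov(Y, X) with a = -2, b = -2.8.
= (-2)²·23.2 + (-2.8)²·62 + 2·(-2)·(-2.8)·11.6
= 92.8 + 486.08 + 129.92 = 708.8.

μ_T = -51, variance of T = 708.8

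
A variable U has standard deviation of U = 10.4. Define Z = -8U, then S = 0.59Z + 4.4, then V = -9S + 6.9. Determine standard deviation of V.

standard deviation of Z = |-8|·10.4 = 83.2.
standard deviation of S = |0.59|·83.2 = 49.088.
standard deviation of V = |-9|·49.088 = 441.792.

standard deviation of V = 441.792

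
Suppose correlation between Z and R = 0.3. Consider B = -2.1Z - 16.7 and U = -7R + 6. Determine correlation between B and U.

Linear rescalings preserve correlation up to sign; here the slopes -2.1 and -7 have the same sign, so correlation between B and U = correlation between Z and R = 0.3.

correlation between B and U = 0.3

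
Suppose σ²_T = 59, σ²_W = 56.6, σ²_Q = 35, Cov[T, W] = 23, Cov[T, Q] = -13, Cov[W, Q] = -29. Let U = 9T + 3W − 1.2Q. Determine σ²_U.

σ²_U = a²·σ²_T + b²·σ²_W + c²·σ²_Q + 2ab·Cov[T, W] + 2ac·Cov[T, Q] + 2bc·Cov[W, Q], with a = 9, b = 3, c = -1.2.
= 4779 + 509.4 + 50.4 + 1242 + 280.8 + 208.8
= 7070.4.

σ²_U = 7070.4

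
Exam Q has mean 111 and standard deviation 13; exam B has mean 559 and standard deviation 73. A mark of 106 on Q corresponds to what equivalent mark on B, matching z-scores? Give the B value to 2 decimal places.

B = 530.92

z = (106 − 111)/13 ≈ -0.3846.
B = 559 + z·73 = 559 + (106 − 111)·73/13 ≈ 530.92.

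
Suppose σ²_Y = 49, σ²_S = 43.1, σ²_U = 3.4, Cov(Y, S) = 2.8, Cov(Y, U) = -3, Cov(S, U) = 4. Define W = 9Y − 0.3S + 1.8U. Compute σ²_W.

σ²_W = a²·σ²_Y + b²·σ²_S + c²·σ²_U + 2ab·Cov(Y, S) + 2ac·Cov(Y, U) + 2bc·Cov(S, U), with a = 9, b = -0.3, c = 1.8.
= 3969 + 3.879 + 11.016 + (-15.12) + (-97.2) + (-4.32)
= 3867.255.

σ²_W = 3867.255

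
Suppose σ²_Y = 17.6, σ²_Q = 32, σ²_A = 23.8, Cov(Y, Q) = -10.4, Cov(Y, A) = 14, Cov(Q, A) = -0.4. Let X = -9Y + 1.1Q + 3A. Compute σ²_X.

σ²_X = 1125.8

σ²_X = a²·σ²_Y + b²·σ²_Q + c²·σ²_A + 2ab·Cov(Y, Q) + 2ac·Cov(Y, A) + 2bc·Cov(Q, A), with a = -9, b = 1.1, c = 3.
= 1425.6 + 38.72 + 214.2 + 205.92 + (-756) + (-2.64)
= 1125.8.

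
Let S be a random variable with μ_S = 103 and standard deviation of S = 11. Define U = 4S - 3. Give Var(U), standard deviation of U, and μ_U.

U = 4S - 3 is linear with a = 4, b = -3.
Var(S) = 11² = 121.
Var(U) = a²·Var(S) = 4²·121 = 1936 (the additive constant -3 does not affect variance).
standard deviation of U = |a|·standard deviation of S = |4|·11 = 44.
μ_U = a·μ_S + b = 4·103 + (-3) = 409.

Var(U) = 1936, standard deviation of U = 44, μ_U = 409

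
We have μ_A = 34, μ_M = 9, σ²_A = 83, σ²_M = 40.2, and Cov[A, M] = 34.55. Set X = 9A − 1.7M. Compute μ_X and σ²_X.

μ_X = 290.7, σ²_X = 5781.948

μ_X = 9·μ_A + (-1.7)·μ_M = 9·34 + (-1.7)·9 = 290.7.
σ²_X = a²·σ²_A + b²·σ²_M + 2ab·Cov[A, M] with a = 9, b = -1.7.
= 9²·83 + (-1.7)²·40.2 + 2·9·(-1.7)·34.55
= 6723 + 116.178 + (-1057.23) = 5781.948.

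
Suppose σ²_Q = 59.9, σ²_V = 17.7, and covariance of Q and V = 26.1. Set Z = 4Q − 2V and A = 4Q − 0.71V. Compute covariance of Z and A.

covariance of Z and A = 700.61

By bilinearity, covariance of Z and A = ac·σ²_Q + bd·σ²_V + (ad+bc)·covariance of Q and V, with a=4, b=-2, c=4, d=-0.71.
ac·σ²_Q = 4·4·59.9 = 958.4
bd·σ²_V = (-2)·(-0.71)·17.7 = 25.134
(ad+bc)·covariance of Q and V = (-10.84)·26.1 = -282.924
covariance of Z and A = 958.4 + 25.134 + (-282.924) = 700.61.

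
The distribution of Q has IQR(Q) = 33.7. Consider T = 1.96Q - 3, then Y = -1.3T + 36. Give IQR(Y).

IQR(Y) = 85.8676

IQR(T) = |1.96|·33.7 = 66.052.
IQR(Y) = |-1.3|·66.052 = 85.8676.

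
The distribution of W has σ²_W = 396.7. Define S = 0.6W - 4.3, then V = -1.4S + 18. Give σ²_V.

σ²_V = 279.91152

σ²_S = 0.6²·396.7 = 142.812.
σ²_V = (-1.4)²·142.812 = 279.91152.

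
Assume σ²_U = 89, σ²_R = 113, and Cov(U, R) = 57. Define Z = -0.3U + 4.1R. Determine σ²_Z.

σ²_Z = 1767.32

σ²_Z = a²·σ²_U + b²·σ²_R + 2ab·Cov(U, R) with a = -0.3, b = 4.1.
= (-0.3)²·89 + 4.1²·113 + 2·(-0.3)·4.1·57
= 8.01 + 1899.53 + (-140.22) = 1767.32.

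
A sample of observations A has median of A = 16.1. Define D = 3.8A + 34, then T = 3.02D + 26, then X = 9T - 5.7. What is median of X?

median of D = 3.8·16.1 + 34 = 95.18.
median of T = 3.02·95.18 + 26 = 313.4436.
median of X = 9·313.4436 + (-5.7) = 2815.2924.

median of X = 2815.2924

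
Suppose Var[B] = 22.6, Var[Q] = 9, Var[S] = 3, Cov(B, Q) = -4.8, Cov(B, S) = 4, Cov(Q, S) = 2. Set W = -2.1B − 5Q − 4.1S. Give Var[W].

Var[W] = a²·Var[B] + b²·Var[Q] + c²·Var[S] + 2ab·Cov(B, Q) + 2ac·Cov(B, S) + 2bc·Cov(Q, S), with a = -2.1, b = -5, c = -4.1.
= 99.666 + 225 + 50.43 + (-100.8) + 68.88 + 82
= 425.176.

Var[W] = 425.176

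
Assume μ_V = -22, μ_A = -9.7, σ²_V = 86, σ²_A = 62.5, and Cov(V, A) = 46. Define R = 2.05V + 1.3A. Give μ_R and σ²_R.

μ_R = -57.71, σ²_R = 712.22

μ_R = 2.05·μ_V + 1.3·μ_A = 2.05·(-22) + 1.3·(-9.7) = -57.71.
σ²_R = a²·σ²_V + b²·σ²_A + 2ab·Cov(V, A) with a = 2.05, b = 1.3.
= 2.05²·86 + 1.3²·62.5 + 2·2.05·1.3·46
= 361.415 + 105.625 + 245.18 = 712.22.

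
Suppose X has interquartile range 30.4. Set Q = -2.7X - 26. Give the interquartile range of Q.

IQR(Q) = 82.08

Under Q = aX + b, IQR(Q) = |a|·IQR(X) = |-2.7|·30.4 = 82.08 (shifts cancel; spread scales by |a|).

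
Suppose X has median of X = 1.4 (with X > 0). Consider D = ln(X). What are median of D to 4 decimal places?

median of D = 0.3365

ln(X) is monotone on this domain, so median of D = ln(1.4) ≈ 0.3365.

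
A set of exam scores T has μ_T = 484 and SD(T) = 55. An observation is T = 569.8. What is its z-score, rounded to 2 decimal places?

z = 1.56

z = (T − μ_T) / SD(T) = (569.8 − 484) / 55 = 1.56.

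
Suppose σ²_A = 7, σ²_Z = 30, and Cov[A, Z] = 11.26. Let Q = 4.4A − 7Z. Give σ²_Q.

σ²_Q = 911.904

σ²_Q = a²·σ²_A + b²·σ²_Z + 2ab·Cov[A, Z] with a = 4.4, b = -7.
= 4.4²·7 + (-7)²·30 + 2·4.4·(-7)·11.26
= 135.52 + 1470 + (-693.616) = 911.904.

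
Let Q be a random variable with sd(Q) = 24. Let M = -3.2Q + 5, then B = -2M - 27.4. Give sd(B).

sd(B) = 153.6

sd(M) = |-3.2|·24 = 76.8.
sd(B) = |-2|·76.8 = 153.6.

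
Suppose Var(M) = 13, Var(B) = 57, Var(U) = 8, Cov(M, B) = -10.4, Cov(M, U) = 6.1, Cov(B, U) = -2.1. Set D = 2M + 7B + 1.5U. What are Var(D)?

Var(D) = a²·Var(M) + b²·Var(B) + c²·Var(U) + 2ab·Cov(M, B) + 2ac·Cov(M, U) + 2bc·Cov(B, U), with a = 2, b = 7, c = 1.5.
= 52 + 2793 + 18 + (-291.2) + 36.6 + (-44.1)
= 2564.3.

Var(D) = 2564.3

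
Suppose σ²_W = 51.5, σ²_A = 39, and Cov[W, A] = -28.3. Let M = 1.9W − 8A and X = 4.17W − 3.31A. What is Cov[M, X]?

Cov[M, X] = 2562.8212

By bilinearity, Cov[M, X] = ac·σ²_W + bd·σ²_A + (ad+bc)·Cov[W, A], with a=1.9, b=-8, c=4.17, d=-3.31.
ac·σ²_W = 1.9·4.17·51.5 = 408.0345
bd·σ²_A = (-8)·(-3.31)·39 = 1032.72
(ad+bc)·Cov[W, A] = (-39.649)·(-28.3) = 1122.0667
Cov[M, X] = 408.0345 + 1032.72 + 1122.0667 = 2562.8212.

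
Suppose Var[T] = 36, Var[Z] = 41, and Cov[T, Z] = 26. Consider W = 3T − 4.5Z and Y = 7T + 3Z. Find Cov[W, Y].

Cov[W, Y] = -382.5

By bilinearity, Cov[W, Y] = ac·Var[T] + bd·Var[Z] + (ad+bc)·Cov[T, Z], with a=3, b=-4.5, c=7, d=3.
ac·Var[T] = 3·7·36 = 756
bd·Var[Z] = (-4.5)·3·41 = -553.5
(ad+bc)·Cov[T, Z] = (-22.5)·26 = -585
Cov[W, Y] = 756 + (-553.5) + (-585) = -382.5.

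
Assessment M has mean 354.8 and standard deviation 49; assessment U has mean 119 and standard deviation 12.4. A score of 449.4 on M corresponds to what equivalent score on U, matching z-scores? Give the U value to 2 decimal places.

U = 142.94

z = (449.4 − 354.8)/49 ≈ 1.9306.
U = 119 + z·12.4 = 119 + (449.4 − 354.8)·12.4/49 ≈ 142.94.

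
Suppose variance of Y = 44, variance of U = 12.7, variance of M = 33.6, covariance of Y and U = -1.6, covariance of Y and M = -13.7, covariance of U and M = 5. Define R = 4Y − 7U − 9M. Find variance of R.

variance of R = a²·variance of Y + b²·variance of U + c²·variance of M + 2ab·covariance of Y and U + 2ac·covariance of Y and M + 2bc·covariance of U and M, with a = 4, b = -7, c = -9.
= 704 + 622.3 + 2721.6 + 89.6 + 986.4 + 630
= 5753.9.

variance of R = 5753.9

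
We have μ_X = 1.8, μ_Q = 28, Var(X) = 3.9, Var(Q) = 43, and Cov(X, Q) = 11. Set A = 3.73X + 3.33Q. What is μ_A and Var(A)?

μ_A = 99.954, Var(A) = 804.34281

μ_A = 3.73·μ_X + 3.33·μ_Q = 3.73·1.8 + 3.33·28 = 99.954.
Var(A) = a²·Var(X) + b²·Var(Q) + 2ab·Cov(X, Q) with a = 3.73, b = 3.33.
= 3.73²·3.9 + 3.33²·43 + 2·3.73·3.33·11
= 54.26031 + 476.8227 + 273.2598 = 804.34281.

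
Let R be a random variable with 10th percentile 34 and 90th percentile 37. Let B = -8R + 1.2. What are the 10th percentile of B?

10th percentile of B = -294.8

Since a = -8 < 0 the transformation is decreasing, reversing order: the 10th percentile of B corresponds to the 90th percentile of R.
So P_{10}(B) = a·P_{90}(R) + b = (-8)·37 + 1.2 = -294.8.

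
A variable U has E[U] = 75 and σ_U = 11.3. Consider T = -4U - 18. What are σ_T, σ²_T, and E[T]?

σ_T = 45.2, σ²_T = 2043.04, E[T] = -318

T = -4U - 18 is linear with a = -4, b = -18.
σ_T = |a|·σ_U = |-4|·11.3 = 45.2.
σ²_U = 11.3² = 127.69.
σ²_T = a²·σ²_U = (-4)²·127.69 = 2043.04 (the additive constant -18 does not affect variance).
E[T] = a·E[U] + b = (-4)·75 + (-18) = -318.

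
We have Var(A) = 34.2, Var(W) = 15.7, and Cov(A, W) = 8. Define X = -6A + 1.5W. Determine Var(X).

Var(X) = a²·Var(A) + b²·Var(W) + 2ab·Cov(A, W) with a = -6, b = 1.5.
= (-6)²·34.2 + 1.5²·15.7 + 2·(-6)·1.5·8
= 1231.2 + 35.325 + (-144) = 1122.525.

Var(X) = 1122.525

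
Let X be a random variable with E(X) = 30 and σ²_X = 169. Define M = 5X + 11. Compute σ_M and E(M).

σ_M = 65, E(M) = 161

M = 5X + 11 is linear with a = 5, b = 11.
σ_X = √169 = 13.
σ_M = |a|·σ_X = |5|·13 = 65.
E(M) = a·E(X) + b = 5·30 + 11 = 161.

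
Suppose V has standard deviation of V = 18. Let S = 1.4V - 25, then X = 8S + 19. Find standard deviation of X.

standard deviation of X = 201.6

standard deviation of S = |1.4|·18 = 25.2.
standard deviation of X = |8|·25.2 = 201.6.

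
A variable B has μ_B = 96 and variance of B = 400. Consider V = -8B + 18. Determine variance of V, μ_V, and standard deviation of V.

variance of V = 25600, μ_V = -750, standard deviation of V = 160

V = -8B + 18 is linear with a = -8, b = 18.
variance of V = a²·variance of B = (-8)²·400 = 25600 (the additive constant 18 does not affect variance).
μ_V = a·μ_B + b = (-8)·96 + 18 = -750.
standard deviation of B = √400 = 20.
standard deviation of V = |a|·standard deviation of B = |-8|·20 = 160.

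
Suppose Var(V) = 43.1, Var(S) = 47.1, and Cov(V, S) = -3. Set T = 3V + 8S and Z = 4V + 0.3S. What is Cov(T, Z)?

Cov(T, Z) = 531.54

By bilinearity, Cov(T, Z) = ac·Var(V) + bd·Var(S) + (ad+bc)·Cov(V, S), with a=3, b=8, c=4, d=0.3.
ac·Var(V) = 3·4·43.1 = 517.2
bd·Var(S) = 8·0.3·47.1 = 113.04
(ad+bc)·Cov(V, S) = (32.9)·(-3) = -98.7
Cov(T, Z) = 517.2 + 113.04 + (-98.7) = 531.54.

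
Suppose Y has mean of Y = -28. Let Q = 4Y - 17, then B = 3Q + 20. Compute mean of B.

mean of B = -367

mean of Q = 4·(-28) + (-17) = -129.
mean of B = 3·(-129) + 20 = -367.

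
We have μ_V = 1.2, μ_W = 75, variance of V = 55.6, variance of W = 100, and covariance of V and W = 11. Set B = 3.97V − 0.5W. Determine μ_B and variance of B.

μ_B = 3.97·μ_V + (-0.5)·μ_W = 3.97·1.2 + (-0.5)·75 = -32.736.
variance of B = a²·variance of V + b²·variance of W + 2ab·covariance of V and W with a = 3.97, b = -0.5.
= 3.97²·55.6 + (-0.5)²·100 + 2·3.97·(-0.5)·11
= 876.30604 + 25 + (-43.67) = 857.63604.

μ_B = -32.736, variance of B = 857.63604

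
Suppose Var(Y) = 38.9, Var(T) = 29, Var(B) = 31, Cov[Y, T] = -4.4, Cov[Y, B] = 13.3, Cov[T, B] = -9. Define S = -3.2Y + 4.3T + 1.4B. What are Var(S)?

Var(S) = a²·Var(Y) + b²·Var(T) + c²·Var(B) + 2ab·Cov[Y, T] + 2ac·Cov[Y, B] + 2bc·Cov[T, B], with a = -3.2, b = 4.3, c = 1.4.
= 398.336 + 536.21 + 60.76 + 121.088 + (-119.168) + (-108.36)
= 888.866.

Var(S) = 888.866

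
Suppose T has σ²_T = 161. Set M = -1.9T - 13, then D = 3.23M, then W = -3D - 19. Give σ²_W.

σ²_W = 54573.352281

σ²_M = (-1.9)²·161 = 581.21.
σ²_D = 3.23²·581.21 = 6063.705809.
σ²_W = (-3)²·6063.705809 = 54573.352281.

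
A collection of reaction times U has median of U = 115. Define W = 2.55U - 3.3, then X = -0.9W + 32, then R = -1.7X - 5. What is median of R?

median of W = 2.55·115 + (-3.3) = 289.95.
median of X = (-0.9)·289.95 + 32 = -228.955.
median of R = (-1.7)·(-228.955) + (-5) = 384.2235.

median of R = 384.2235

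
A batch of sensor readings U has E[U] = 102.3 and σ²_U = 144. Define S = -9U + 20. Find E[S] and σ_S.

S = -9U + 20 is linear with a = -9, b = 20.
E[S] = a·E[U] + b = (-9)·102.3 + 20 = -900.7.
σ_U = √144 = 12.
σ_S = |a|·σ_U = |-9|·12 = 108.

E[S] = -900.7, σ_S = 108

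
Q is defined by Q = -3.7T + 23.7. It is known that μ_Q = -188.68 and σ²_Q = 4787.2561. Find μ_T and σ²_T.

From Q = -3.7T + 23.7: μ_Q = a·μ_T + b, so μ_T = (μ_Q − b)/a = (-188.68 − 23.7)/(-3.7) = 57.4.
σ²_Q = a²·σ²_T, so σ²_T = 4787.2561/(-3.7)² = 349.69.

μ_T = 57.4, σ²_T = 349.69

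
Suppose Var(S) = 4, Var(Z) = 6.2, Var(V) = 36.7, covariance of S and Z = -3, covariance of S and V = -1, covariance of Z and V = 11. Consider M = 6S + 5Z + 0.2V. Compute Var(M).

Var(M) = a²·Var(S) + b²·Var(Z) + c²·Var(V) + 2ab·covariance of S and Z + 2ac·covariance of S and V + 2bc·covariance of Z and V, with a = 6, b = 5, c = 0.2.
= 144 + 155 + 1.468 + (-180) + (-2.4) + 22
= 140.068.

Var(M) = 140.068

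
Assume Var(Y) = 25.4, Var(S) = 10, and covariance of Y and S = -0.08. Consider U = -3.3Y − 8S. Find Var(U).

Var(U) = 912.382

Var(U) = a²·Var(Y) + b²·Var(S) + 2ab·covariance of Y and S with a = -3.3, b = -8.
= (-3.3)²·25.4 + (-8)²·10 + 2·(-3.3)·(-8)·(-0.08)
= 276.606 + 640 + (-4.224) = 912.382.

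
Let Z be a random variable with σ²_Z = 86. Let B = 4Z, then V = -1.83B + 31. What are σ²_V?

σ²_B = 4²·86 = 1376.
σ²_V = (-1.83)²·1376 = 4608.0864.

σ²_V = 4608.0864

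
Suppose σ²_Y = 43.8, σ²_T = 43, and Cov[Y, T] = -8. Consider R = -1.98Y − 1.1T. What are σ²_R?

σ²_R = 188.89552

σ²_R = a²·σ²_Y + b²·σ²_T + 2ab·Cov[Y, T] with a = -1.98, b = -1.1.
= (-1.98)²·43.8 + (-1.1)²·43 + 2·(-1.98)·(-1.1)·(-8)
= 171.71352 + 52.03 + (-34.848) = 188.89552.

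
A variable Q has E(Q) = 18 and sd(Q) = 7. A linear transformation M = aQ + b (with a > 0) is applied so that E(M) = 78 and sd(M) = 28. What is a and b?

sd(M) = a·sd(Q) (a > 0), so a = 28/7 = 4.
E(M) = a·E(Q) + b, so b = 78 − 4·18 = 6.

a = 4, b = 6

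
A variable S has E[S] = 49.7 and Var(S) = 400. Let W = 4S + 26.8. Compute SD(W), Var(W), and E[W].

SD(W) = 80, Var(W) = 6400, E[W] = 225.6

W = 4S + 26.8 is linear with a = 4, b = 26.8.
SD(S) = √400 = 20.
SD(W) = |a|·SD(S) = |4|·20 = 80.
Var(W) = a²·Var(S) = 4²·400 = 6400 (the additive constant 26.8 does not affect variance).
E[W] = a·E[S] + b = 4·49.7 + 26.8 = 225.6.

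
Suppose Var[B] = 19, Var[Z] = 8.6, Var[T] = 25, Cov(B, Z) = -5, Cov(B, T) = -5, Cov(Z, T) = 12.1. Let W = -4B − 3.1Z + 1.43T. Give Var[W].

Var[W] = 263.6899

Var[W] = a²·Var[B] + b²·Var[Z] + c²·Var[T] + 2ab·Cov(B, Z) + 2ac·Cov(B, T) + 2bc·Cov(Z, T), with a = -4, b = -3.1, c = 1.43.
= 304 + 82.646 + 51.1225 + (-124) + 57.2 + (-107.2786)
= 263.6899.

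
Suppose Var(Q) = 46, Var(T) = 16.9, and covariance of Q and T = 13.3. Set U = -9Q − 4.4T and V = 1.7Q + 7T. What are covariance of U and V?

covariance of U and V = -2161.704

By bilinearity, covariance of U and V = ac·Var(Q) + bd·Var(T) + (ad+bc)·covariance of Q and T, with a=-9, b=-4.4, c=1.7, d=7.
ac·Var(Q) = (-9)·1.7·46 = -703.8
bd·Var(T) = (-4.4)·7·16.9 = -520.52
(ad+bc)·covariance of Q and T = (-70.48)·13.3 = -937.384
covariance of U and V = -703.8 + (-520.52) + (-937.384) = -2161.704.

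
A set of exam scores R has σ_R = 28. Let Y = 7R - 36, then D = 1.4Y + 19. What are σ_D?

σ_D = 274.4

σ_Y = |7|·28 = 196.
σ_D = |1.4|·196 = 274.4.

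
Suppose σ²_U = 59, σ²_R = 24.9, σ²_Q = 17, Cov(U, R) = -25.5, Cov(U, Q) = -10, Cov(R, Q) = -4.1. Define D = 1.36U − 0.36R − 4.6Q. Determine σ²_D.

σ²_D = a²·σ²_U + b²·σ²_R + c²·σ²_Q + 2ab·Cov(U, R) + 2ac·Cov(U, Q) + 2bc·Cov(R, Q), with a = 1.36, b = -0.36, c = -4.6.
= 109.1264 + 3.22704 + 359.72 + 24.9696 + 125.12 + (-13.5792)
= 608.58384.

σ²_D = 608.58384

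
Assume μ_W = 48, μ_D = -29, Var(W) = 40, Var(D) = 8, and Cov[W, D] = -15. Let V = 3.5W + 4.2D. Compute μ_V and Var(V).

μ_V = 3.5·μ_W + 4.2·μ_D = 3.5·48 + 4.2·(-29) = 46.2.
Var(V) = a²·Var(W) + b²·Var(D) + 2ab·Cov[W, D] with a = 3.5, b = 4.2.
= 3.5²·40 + 4.2²·8 + 2·3.5·4.2·(-15)
= 490 + 141.12 + (-441) = 190.12.

μ_V = 46.2, Var(V) = 190.12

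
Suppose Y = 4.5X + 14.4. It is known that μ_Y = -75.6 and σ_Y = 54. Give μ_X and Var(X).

From Y = 4.5X + 14.4: μ_Y = a·μ_X + b, so μ_X = (μ_Y − b)/a = (-75.6 − 14.4)/4.5 = -20.
Var(Y) = 54² = 2916.
Var(Y) = a²·Var(X), so Var(X) = 2916/4.5² = 144.

μ_X = -20, Var(X) = 144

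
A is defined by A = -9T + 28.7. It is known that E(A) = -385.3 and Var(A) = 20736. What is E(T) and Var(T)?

From A = -9T + 28.7: E(A) = a·E(T) + b, so E(T) = (E(A) − b)/a = (-385.3 − 28.7)/(-9) = 46.
Var(A) = a²·Var(T), so Var(T) = 20736/(-9)² = 256.

E(T) = 46, Var(T) = 256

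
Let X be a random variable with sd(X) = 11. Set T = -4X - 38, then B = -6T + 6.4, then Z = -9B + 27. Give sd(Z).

sd(Z) = 2376

sd(T) = |-4|·11 = 44.
sd(B) = |-6|·44 = 264.
sd(Z) = |-9|·264 = 2376.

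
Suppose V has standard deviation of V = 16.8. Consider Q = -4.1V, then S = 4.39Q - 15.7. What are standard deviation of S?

standard deviation of Q = |-4.1|·16.8 = 68.88.
standard deviation of S = |4.39|·68.88 = 302.3832.

standard deviation of S = 302.3832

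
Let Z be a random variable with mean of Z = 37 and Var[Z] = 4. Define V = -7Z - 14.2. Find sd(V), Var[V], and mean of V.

V = -7Z - 14.2 is linear with a = -7, b = -14.2.
sd(Z) = √4 = 2.
sd(V) = |a|·sd(Z) = |-7|·2 = 14.
Var[V] = a²·Var[Z] = (-7)²·4 = 196 (the additive constant -14.2 does not affect variance).
mean of V = a·mean of Z + b = (-7)·37 + (-14.2) = -273.2.

sd(V) = 14, Var[V] = 196, mean of V = -273.2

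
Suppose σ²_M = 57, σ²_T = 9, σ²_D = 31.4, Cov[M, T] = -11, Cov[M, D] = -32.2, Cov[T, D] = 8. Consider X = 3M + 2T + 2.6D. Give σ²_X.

σ²_X = a²·σ²_M + b²·σ²_T + c²·σ²_D + 2ab·Cov[M, T] + 2ac·Cov[M, D] + 2bc·Cov[T, D], with a = 3, b = 2, c = 2.6.
= 513 + 36 + 212.264 + (-132) + (-502.32) + 83.2
= 210.144.

σ²_X = 210.144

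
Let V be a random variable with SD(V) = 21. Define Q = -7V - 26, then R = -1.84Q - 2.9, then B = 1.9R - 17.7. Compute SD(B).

SD(B) = 513.912

SD(Q) = |-7|·21 = 147.
SD(R) = |-1.84|·147 = 270.48.
SD(B) = |1.9|·270.48 = 513.912.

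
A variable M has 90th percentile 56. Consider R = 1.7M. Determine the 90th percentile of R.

90th percentile of R = 95.2

Since a = 1.7 > 0 the transformation is increasing, so the 90th percentile of R = a·(P_{90} of M) + b = 1.7·56 = 95.2.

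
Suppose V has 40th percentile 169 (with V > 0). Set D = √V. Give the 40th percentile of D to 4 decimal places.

40th percentile of D = 13

√V is increasing, so P_{40}(D) = g(P_{40}(V)) = 13.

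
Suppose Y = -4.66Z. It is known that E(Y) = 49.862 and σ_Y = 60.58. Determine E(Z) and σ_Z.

From Y = -4.66Z: E(Y) = a·E(Z) + b, so E(Z) = (E(Y) − b)/a = (49.862 − 0)/(-4.66) = -10.7.
σ_Y = |a|·σ_Z, so σ_Z = 60.58/|-4.66| = 13.

E(Z) = -10.7, σ_Z = 13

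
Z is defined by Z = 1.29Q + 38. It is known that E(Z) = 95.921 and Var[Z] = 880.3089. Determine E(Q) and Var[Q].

From Z = 1.29Q + 38: E(Z) = a·E(Q) + b, so E(Q) = (E(Z) − b)/a = (95.921 − 38)/1.29 = 44.9.
Var[Z] = a²·Var[Q], so Var[Q] = 880.3089/1.29² = 529.

E(Q) = 44.9, Var[Q] = 529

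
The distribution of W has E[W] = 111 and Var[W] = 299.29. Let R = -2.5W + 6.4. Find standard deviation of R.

R = -2.5W + 6.4 is linear with a = -2.5, b = 6.4.
standard deviation of W = √299.29 = 17.3.
standard deviation of R = |a|·standard deviation of W = |-2.5|·17.3 = 43.25.

standard deviation of R = 43.25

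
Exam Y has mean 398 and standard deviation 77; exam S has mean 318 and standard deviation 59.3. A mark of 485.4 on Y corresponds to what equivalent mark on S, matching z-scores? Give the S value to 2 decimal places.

z = (485.4 − 398)/77 ≈ 1.1351.
S = 318 + z·59.3 = 318 + (485.4 − 398)·59.3/77 ≈ 385.31.

S = 385.31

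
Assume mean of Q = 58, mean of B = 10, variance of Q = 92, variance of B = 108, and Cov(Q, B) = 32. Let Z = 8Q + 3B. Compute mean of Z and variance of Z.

mean of Z = 8·mean of Q + 3·mean of B = 8·58 + 3·10 = 494.
variance of Z = a²·variance of Q + b²·variance of B + 2ab·Cov(Q, B) with a = 8, b = 3.
= 8²·92 + 3²·108 + 2·8·3·32
= 5888 + 972 + 1536 = 8396.

mean of Z = 494, variance of Z = 8396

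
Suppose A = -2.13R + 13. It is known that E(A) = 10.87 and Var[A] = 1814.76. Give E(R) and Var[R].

From A = -2.13R + 13: E(A) = a·E(R) + b, so E(R) = (E(A) − b)/a = (10.87 − 13)/(-2.13) = 1.
Var[A] = a²·Var[R], so Var[R] = 1814.76/(-2.13)² = 400.

E(R) = 1, Var[R] = 400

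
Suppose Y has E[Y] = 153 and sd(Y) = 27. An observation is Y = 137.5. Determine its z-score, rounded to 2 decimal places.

z = (Y − E[Y]) / sd(Y) = (137.5 − 153) / 27 ≈ -0.57.

z = -0.57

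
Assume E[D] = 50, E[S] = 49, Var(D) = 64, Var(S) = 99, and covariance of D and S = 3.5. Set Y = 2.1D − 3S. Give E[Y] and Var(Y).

E[Y] = -42, Var(Y) = 1129.14

E[Y] = 2.1·E[D] + (-3)·E[S] = 2.1·50 + (-3)·49 = -42.
Var(Y) = a²·Var(D) + b²·Var(S) + 2ab·covariance of D and S with a = 2.1, b = -3.
= 2.1²·64 + (-3)²·99 + 2·2.1·(-3)·3.5
= 282.24 + 891 + (-44.1) = 1129.14.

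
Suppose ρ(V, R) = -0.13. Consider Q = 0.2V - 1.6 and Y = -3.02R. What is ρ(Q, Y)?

Linear rescalings preserve |correlation|; the slopes 0.2 and -3.02 have opposite signs, so the correlation flips sign: ρ(Q, Y) = −ρ(V, R) = 0.13.

ρ(Q, Y) = 0.13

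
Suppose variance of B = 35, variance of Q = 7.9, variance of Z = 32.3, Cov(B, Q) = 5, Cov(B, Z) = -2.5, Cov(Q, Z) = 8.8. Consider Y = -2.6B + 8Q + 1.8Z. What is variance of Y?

variance of Y = 915.692

variance of Y = a²·variance of B + b²·variance of Q + c²·variance of Z + 2ab·Cov(B, Q) + 2ac·Cov(B, Z) + 2bc·Cov(Q, Z), with a = -2.6, b = 8, c = 1.8.
= 236.6 + 505.6 + 104.652 + (-208) + 23.4 + 253.44
= 915.692.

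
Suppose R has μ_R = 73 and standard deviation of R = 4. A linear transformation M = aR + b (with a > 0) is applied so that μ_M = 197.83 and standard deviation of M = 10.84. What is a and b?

a = 2.71, b = 0

standard deviation of M = a·standard deviation of R (a > 0), so a = 10.84/4 = 2.71.
μ_M = a·μ_R + b, so b = 197.83 − 2.71·73 = 0.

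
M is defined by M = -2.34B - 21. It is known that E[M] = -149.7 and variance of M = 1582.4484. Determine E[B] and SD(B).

E[B] = 55, SD(B) = 17

From M = -2.34B - 21: E[M] = a·E[B] + b, so E[B] = (E[M] − b)/a = (-149.7 − (-21))/(-2.34) = 55.
SD(M) = √1582.4484 = 39.78.
SD(M) = |a|·SD(B), so SD(B) = 39.78/|-2.34| = 17.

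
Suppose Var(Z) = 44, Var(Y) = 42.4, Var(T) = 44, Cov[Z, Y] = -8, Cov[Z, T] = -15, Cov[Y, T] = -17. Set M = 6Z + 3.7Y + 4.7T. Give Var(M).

Var(M) = 1343.956

Var(M) = a²·Var(Z) + b²·Var(Y) + c²·Var(T) + 2ab·Cov[Z, Y] + 2ac·Cov[Z, T] + 2bc·Cov[Y, T], with a = 6, b = 3.7, c = 4.7.
= 1584 + 580.456 + 971.96 + (-355.2) + (-846) + (-591.26)
= 1343.956.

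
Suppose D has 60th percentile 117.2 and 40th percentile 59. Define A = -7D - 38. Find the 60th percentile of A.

Since a = -7 < 0 the transformation is decreasing, reversing order: the 60th percentile of A corresponds to the 40th percentile of D.
So P_{60}(A) = a·P_{40}(D) + b = (-7)·59 + (-38) = -451.

60th percentile of A = -451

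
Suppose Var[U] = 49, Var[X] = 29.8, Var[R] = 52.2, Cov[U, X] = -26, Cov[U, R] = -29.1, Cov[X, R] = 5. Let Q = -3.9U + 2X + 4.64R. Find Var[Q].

Var[Q] = a²·Var[U] + b²·Var[X] + c²·Var[R] + 2ab·Cov[U, X] + 2ac·Cov[U, R] + 2bc·Cov[X, R], with a = -3.9, b = 2, c = 4.64.
= 745.29 + 119.2 + 1123.84512 + 405.6 + 1053.1872 + 92.8
= 3539.92232.

Var[Q] = 3539.92232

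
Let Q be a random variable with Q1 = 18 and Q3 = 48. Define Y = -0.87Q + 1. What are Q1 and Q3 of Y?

a = -0.87 < 0 reverses order: Q1(Y) comes from Q3(Q), Q3(Y) from Q1(Q).
Q1(Y) = (-0.87)·48 + 1 = -40.76; Q3(Y) = (-0.87)·18 + 1 = -14.66.

Q1(Y) = -40.76, Q3(Y) = -14.66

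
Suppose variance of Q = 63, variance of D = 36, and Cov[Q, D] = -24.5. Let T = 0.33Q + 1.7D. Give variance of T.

variance of T = 83.4117

variance of T = a²·variance of Q + b²·variance of D + 2ab·Cov[Q, D] with a = 0.33, b = 1.7.
= 0.33²·63 + 1.7²·36 + 2·0.33·1.7·(-24.5)
= 6.8607 + 104.04 + (-27.489) = 83.4117.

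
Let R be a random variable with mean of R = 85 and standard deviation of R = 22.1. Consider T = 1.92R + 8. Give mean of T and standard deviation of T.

T = 1.92R + 8 is linear with a = 1.92, b = 8.
mean of T = a·mean of R + b = 1.92·85 + 8 = 171.2.
standard deviation of T = |a|·standard deviation of R = |1.92|·22.1 = 42.432.

mean of T = 171.2, standard deviation of T = 42.432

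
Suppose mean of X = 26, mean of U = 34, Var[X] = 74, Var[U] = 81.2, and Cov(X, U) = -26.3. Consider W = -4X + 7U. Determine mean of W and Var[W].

mean of W = (-4)·mean of X + 7·mean of U = (-4)·26 + 7·34 = 134.
Var[W] = a²·Var[X] + b²·Var[U] + 2ab·Cov(X, U) with a = -4, b = 7.
= (-4)²·74 + 7²·81.2 + 2·(-4)·7·(-26.3)
= 1184 + 3978.8 + 1472.8 = 6635.6.

mean of W = 134, Var[W] = 6635.6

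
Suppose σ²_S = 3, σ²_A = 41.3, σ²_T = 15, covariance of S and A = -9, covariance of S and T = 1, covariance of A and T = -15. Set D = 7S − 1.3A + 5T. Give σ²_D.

σ²_D = a²·σ²_S + b²·σ²_A + c²·σ²_T + 2ab·covariance of S and A + 2ac·covariance of S and T + 2bc·covariance of A and T, with a = 7, b = -1.3, c = 5.
= 147 + 69.797 + 375 + 163.8 + 70 + 195
= 1020.597.

σ²_D = 1020.597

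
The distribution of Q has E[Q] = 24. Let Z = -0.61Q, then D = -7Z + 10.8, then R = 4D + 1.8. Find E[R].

E[R] = 454.92

E[Z] = (-0.61)·24 = -14.64.
E[D] = (-7)·(-14.64) + 10.8 = 113.28.
E[R] = 4·113.28 + 1.8 = 454.92.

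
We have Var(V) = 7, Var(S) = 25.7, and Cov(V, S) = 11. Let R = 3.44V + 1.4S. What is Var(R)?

Var(R) = a²·Var(V) + b²·Var(S) + 2ab·Cov(V, S) with a = 3.44, b = 1.4.
= 3.44²·7 + 1.4²·25.7 + 2·3.44·1.4·11
= 82.8352 + 50.372 + 105.952 = 239.1592.

Var(R) = 239.1592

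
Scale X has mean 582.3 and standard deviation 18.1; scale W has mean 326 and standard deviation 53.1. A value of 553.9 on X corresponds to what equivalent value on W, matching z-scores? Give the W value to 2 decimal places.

z = (553.9 − 582.3)/18.1 ≈ -1.5691.
W = 326 + z·53.1 = 326 + (553.9 − 582.3)·53.1/18.1 ≈ 242.68.

W = 242.68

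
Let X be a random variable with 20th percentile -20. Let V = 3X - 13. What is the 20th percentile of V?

Since a = 3 > 0 the transformation is increasing, so the 20th percentile of V = a·(P_{20} of X) + b = 3·(-20) + (-13) = -73.

20th percentile of V = -73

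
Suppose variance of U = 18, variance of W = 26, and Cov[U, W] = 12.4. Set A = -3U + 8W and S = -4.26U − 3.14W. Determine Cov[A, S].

By bilinearity, Cov[A, S] = ac·variance of U + bd·variance of W + (ad+bc)·Cov[U, W], with a=-3, b=8, c=-4.26, d=-3.14.
ac·variance of U = (-3)·(-4.26)·18 = 230.04
bd·variance of W = 8·(-3.14)·26 = -653.12
(ad+bc)·Cov[U, W] = (-24.66)·12.4 = -305.784
Cov[A, S] = 230.04 + (-653.12) + (-305.784) = -728.864.

Cov[A, S] = -728.864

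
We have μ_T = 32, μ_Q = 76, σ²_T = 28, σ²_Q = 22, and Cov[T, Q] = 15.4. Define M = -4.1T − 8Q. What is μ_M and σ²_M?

μ_M = (-4.1)·μ_T + (-8)·μ_Q = (-4.1)·32 + (-8)·76 = -739.2.
σ²_M = a²·σ²_T + b²·σ²_Q + 2ab·Cov[T, Q] with a = -4.1, b = -8.
= (-4.1)²·28 + (-8)²·22 + 2·(-4.1)·(-8)·15.4
= 470.68 + 1408 + 1010.24 = 2888.92.

μ_M = -739.2, σ²_M = 2888.92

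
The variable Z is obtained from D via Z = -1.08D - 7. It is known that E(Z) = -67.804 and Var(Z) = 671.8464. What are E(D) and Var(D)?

E(D) = 56.3, Var(D) = 576

From Z = -1.08D - 7: E(Z) = a·E(D) + b, so E(D) = (E(Z) − b)/a = (-67.804 − (-7))/(-1.08) = 56.3.
Var(Z) = a²·Var(D), so Var(D) = 671.8464/(-1.08)² = 576.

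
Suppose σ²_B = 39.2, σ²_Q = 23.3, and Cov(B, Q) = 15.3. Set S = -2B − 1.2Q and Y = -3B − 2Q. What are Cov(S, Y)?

Cov(S, Y) = 407.4

By bilinearity, Cov(S, Y) = ac·σ²_B + bd·σ²_Q + (ad+bc)·Cov(B, Q), with a=-2, b=-1.2, c=-3, d=-2.
ac·σ²_B = (-2)·(-3)·39.2 = 235.2
bd·σ²_Q = (-1.2)·(-2)·23.3 = 55.92
(ad+bc)·Cov(B, Q) = (7.6)·15.3 = 116.28
Cov(S, Y) = 235.2 + 55.92 + 116.28 = 407.4.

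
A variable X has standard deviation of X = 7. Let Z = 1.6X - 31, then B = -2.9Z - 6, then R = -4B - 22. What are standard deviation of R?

standard deviation of Z = |1.6|·7 = 11.2.
standard deviation of B = |-2.9|·11.2 = 32.48.
standard deviation of R = |-4|·32.48 = 129.92.

standard deviation of R = 129.92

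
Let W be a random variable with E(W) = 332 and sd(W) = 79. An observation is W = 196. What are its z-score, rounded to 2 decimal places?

z = (W − E(W)) / sd(W) = (196 − 332) / 79 ≈ -1.72.

z = -1.72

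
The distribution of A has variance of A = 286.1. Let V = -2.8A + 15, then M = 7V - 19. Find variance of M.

variance of V = (-2.8)²·286.1 = 2243.024.
variance of M = 7²·2243.024 = 109908.176.

variance of M = 109908.176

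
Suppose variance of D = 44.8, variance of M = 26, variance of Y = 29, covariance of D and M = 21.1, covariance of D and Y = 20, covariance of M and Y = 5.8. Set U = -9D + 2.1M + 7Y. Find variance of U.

variance of U = a²·variance of D + b²·variance of M + c²·variance of Y + 2ab·covariance of D and M + 2ac·covariance of D and Y + 2bc·covariance of M and Y, with a = -9, b = 2.1, c = 7.
= 3628.8 + 114.66 + 1421 + (-797.58) + (-2520) + 170.52
= 2017.4.

variance of U = 2017.4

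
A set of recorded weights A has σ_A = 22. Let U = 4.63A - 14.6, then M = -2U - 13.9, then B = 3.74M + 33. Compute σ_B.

σ_B = 761.9128

σ_U = |4.63|·22 = 101.86.
σ_M = |-2|·101.86 = 203.72.
σ_B = |3.74|·203.72 = 761.9128.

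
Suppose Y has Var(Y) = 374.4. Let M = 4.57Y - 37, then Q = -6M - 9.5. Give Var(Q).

Var(M) = 4.57²·374.4 = 7819.30656.
Var(Q) = (-6)²·7819.30656 = 281495.03616.

Var(Q) = 281495.03616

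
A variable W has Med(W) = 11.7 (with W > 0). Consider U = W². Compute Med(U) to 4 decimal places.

W² is monotone on this domain, so Med(U) = square(11.7) = 136.89.

Med(U) = 136.89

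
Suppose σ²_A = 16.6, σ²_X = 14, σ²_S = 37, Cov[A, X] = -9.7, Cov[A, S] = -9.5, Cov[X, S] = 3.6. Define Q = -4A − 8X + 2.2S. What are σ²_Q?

σ²_Q = 760.36

σ²_Q = a²·σ²_A + b²·σ²_X + c²·σ²_S + 2ab·Cov[A, X] + 2ac·Cov[A, S] + 2bc·Cov[X, S], with a = -4, b = -8, c = 2.2.
= 265.6 + 896 + 179.08 + (-620.8) + 167.2 + (-126.72)
= 760.36.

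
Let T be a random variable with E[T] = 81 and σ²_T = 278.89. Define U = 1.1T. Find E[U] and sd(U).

U = 1.1T is linear with a = 1.1, b = 0.
E[U] = a·E[T] + b = 1.1·81 = 89.1.
sd(T) = √278.89 = 16.7.
sd(U) = |a|·sd(T) = |1.1|·16.7 = 18.37.

E[U] = 89.1, sd(U) = 18.37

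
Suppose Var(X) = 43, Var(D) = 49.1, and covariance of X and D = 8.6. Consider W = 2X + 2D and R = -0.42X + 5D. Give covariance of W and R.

By bilinearity, covariance of W and R = ac·Var(X) + bd·Var(D) + (ad+bc)·covariance of X and D, with a=2, b=2, c=-0.42, d=5.
ac·Var(X) = 2·(-0.42)·43 = -36.12
bd·Var(D) = 2·5·49.1 = 491
(ad+bc)·covariance of X and D = (9.16)·8.6 = 78.776
covariance of W and R = -36.12 + 491 + 78.776 = 533.656.

covariance of W and R = 533.656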